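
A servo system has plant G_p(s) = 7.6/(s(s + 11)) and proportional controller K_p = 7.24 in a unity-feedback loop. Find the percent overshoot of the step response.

3.11%

From 1 + K_pG_p(s) = 0: s² + 11s + 55.02 = 0 ⇒ ω_n = 7.418, ζ = 0.7415.
%OS = 100·exp(−πζ/√(1−ζ²)) = 100·exp(−π·0.7415/√0.4502) = 3.11%.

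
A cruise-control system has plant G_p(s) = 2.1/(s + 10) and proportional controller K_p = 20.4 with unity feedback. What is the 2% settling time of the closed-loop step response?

Closed-loop transfer function: T(s) = K_p·G_p(s)/(1 + K_p·G_p(s)) = 42.84/(s + 10 + 42.84) = 42.84/(s + 52.84).
Time constant τ = 1/52.84 = 0.01893 s, so the 2% settling time is about 4τ = 0.0757 s.

T_s ≈ 0.0757 s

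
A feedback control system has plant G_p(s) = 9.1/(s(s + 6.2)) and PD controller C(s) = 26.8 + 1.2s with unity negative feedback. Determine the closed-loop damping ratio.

Forward path: (26.8 + 1.2s)·9.1/(s(s+6.2)). The closed-loop characteristic equation is s² + (6.2 + 9.1·1.2)s + 9.1·26.8 = 0.
That is s² + 17.12s + 243.9 = 0, so ω_n = 15.62 rad/s and ζ = 17.12/(2·15.62) = 0.5481.

ζ = 0.548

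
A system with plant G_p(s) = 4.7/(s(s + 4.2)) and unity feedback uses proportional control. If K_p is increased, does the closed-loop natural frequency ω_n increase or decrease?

ω_n = √(4.7·K_p), which grows with K_p.

increase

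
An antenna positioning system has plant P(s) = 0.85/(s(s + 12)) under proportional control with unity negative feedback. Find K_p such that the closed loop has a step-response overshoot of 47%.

K_p = 776

From %OS = 100·exp(−πζ/√(1−ζ²)) = 47%, ζ = −ln(0.47)/√(π²+ln²(0.47)) = 0.2337.
Characteristic equation s² + 12s + 0.85K_p = 0 gives ζ = 12/(2√(0.85K_p)).
Setting ζ = 0.2337: √(0.85K_p) = 12/(2·0.2337) = 25.68, so K_p = 659.3/0.85 = 776.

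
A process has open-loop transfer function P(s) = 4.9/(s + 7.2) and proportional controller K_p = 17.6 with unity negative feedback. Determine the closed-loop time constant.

Closed-loop transfer function: T(s) = K_p·P(s)/(1 + K_p·P(s)) = 86.24/(s + 7.2 + 86.24) = 86.24/(s + 93.44).
Time constant τ = 1/93.44 = 0.0107 s.

τ = 0.0107 s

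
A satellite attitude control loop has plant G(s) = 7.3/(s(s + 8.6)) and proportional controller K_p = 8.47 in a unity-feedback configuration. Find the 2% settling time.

Closed-loop characteristic equation: s² + 8.6s + 61.83 = 0, so ω_n = 7.863 rad/s and ζ = 8.6/(2·7.863) = 0.5468.
2% settling time T_s ≈ 4/(ζω_n) = 4/4.3 = 0.93 s.

T_s ≈ 0.93 s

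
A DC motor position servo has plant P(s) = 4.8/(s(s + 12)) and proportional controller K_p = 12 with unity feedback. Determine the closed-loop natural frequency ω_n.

ω_n = 7.59 rad/s

With unity feedback the closed-loop characteristic equation is s² + 12s + 12·4.8 = s² + 12s + 57.6 = 0.
Matching s² + 2ζω_n s + ω_n²: ω_n = √57.6 = 7.589 rad/s and 2ζω_n = 12, so ζ = 12/(2·7.589) = 0.791.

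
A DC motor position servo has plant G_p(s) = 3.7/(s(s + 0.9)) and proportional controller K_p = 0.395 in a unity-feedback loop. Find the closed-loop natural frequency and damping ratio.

ω_n = 1.21 rad/s, ζ = 0.372

1 + K_p·G_p(s) = 0 gives s² + 0.9s + 1.462 = 0.
So ω_n² = 1.462 ⇒ ω_n = 1.209 rad/s, and ζ = 0.9/(2ω_n) = 0.372.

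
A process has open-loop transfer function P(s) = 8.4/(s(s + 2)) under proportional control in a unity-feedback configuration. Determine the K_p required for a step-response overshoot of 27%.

From %OS = 100·exp(−πζ/√(1−ζ²)) = 27%, ζ = −ln(0.27)/√(π²+ln²(0.27)) = 0.3847.
Characteristic equation s² + 2s + 8.4K_p = 0 gives ζ = 2/(2√(8.4K_p)).
Setting ζ = 0.3847: √(8.4K_p) = 2/(2·0.3847) = 2.599, so K_p = 6.757/8.4 = 0.804.

K_p = 0.804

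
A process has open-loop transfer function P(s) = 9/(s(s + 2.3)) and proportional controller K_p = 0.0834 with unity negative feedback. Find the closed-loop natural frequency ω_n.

1 + K_p·P(s) = 0 gives s² + 2.3s + 0.7506 = 0.
Matching s² + 2ζω_n s + ω_n²: ω_n = √0.7506 = 0.8664 rad/s and 2ζω_n = 2.3, so ζ = 2.3/(2·0.8664) = 1.33.

ω_n = 0.866 rad/s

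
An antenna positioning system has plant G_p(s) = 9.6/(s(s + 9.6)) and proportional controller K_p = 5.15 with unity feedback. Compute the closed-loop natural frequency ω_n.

1 + K_p·G_p(s) = 0 gives s² + 9.6s + 49.44 = 0.
So ω_n² = 49.44 ⇒ ω_n = 7.031 rad/s, and ζ = 9.6/(2ω_n) = 0.683.

ω_n = 7.03 rad/s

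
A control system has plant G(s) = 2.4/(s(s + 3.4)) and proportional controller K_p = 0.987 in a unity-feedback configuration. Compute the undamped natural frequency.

ω_n = 1.54 rad/s

With unity feedback the closed-loop characteristic equation is s² + 3.4s + 0.987·2.4 = s² + 3.4s + 2.369 = 0.
So ω_n² = 2.369 ⇒ ω_n = 1.539 rad/s, and ζ = 3.4/(2ω_n) = 1.1.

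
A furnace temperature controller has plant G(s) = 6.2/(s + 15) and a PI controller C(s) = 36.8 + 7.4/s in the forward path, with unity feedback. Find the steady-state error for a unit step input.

The open loop C(s)G(s) has a pole at the origin (type 1), so the static position error constant is infinite and e_ss = 1/(1+∞) = 0.

0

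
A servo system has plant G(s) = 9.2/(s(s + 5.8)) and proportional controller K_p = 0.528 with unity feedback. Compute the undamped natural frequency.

1 + K_p·G(s) = 0 gives s² + 5.8s + 4.858 = 0.
So ω_n² = 4.858 ⇒ ω_n = 2.204 rad/s, and ζ = 5.8/(2ω_n) = 1.32.

ω_n = 2.2 rad/s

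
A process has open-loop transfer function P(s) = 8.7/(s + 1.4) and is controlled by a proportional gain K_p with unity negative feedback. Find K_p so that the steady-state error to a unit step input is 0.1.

For a type-0 loop with proportional control, e_ss = 1/(1 + K_p·P(0)).
P(0) = 6.214. Require 1/(1 + K_p·6.214) = 0.1, so 1 + 6.214·K_p = 10.
K_p = (10 − 1)/6.214 = 1.45.

K_p = 1.45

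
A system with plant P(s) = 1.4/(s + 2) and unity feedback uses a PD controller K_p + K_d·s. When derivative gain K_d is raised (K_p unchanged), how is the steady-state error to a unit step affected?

unchanged

K_d affects only the transient (the s-coefficient); the DC loop gain, and hence e_ss, depends only on K_p.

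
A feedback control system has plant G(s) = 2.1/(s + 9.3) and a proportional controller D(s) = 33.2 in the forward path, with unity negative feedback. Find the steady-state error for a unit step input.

0.118

The loop is type 0. Static position error constant K_pos = D(0)·G(0) = 33.2·0.2258 = 7.497.
Steady-state error to a unit step: e_ss = 1/(1+K_pos) = 1/8.497 = 0.118.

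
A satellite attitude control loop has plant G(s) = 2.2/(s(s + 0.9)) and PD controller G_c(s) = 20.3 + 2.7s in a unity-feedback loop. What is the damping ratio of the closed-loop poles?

Forward path: (20.3 + 2.7s)·2.2/(s(s+0.9)). The closed-loop characteristic equation is s² + (0.9 + 2.2·2.7)s + 2.2·20.3 = 0.
That is s² + 6.84s + 44.66 = 0, so ω_n = 6.683 rad/s and ζ = 6.84/(2·6.683) = 0.5118.

ζ = 0.512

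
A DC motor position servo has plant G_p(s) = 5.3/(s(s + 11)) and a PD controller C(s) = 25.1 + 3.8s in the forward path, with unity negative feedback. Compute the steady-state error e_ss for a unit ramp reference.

The loop has one pole at the origin (type 1). Velocity error constant K_v = lim_{s→0} s·C(s)G_p(s) = 25.1·5.3/11 = 12.09.
Steady-state error to a unit ramp: e_ss = 1/K_v = 0.0827.

0.0827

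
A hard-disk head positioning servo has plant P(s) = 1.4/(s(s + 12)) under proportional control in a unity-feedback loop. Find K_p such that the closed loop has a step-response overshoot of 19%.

K_p = 118

From %OS = 100·exp(−πζ/√(1−ζ²)) = 19%, ζ = −ln(0.19)/√(π²+ln²(0.19)) = 0.4673.
Characteristic equation s² + 12s + 1.4K_p = 0 gives ζ = 12/(2√(1.4K_p)).
Setting ζ = 0.4673: √(1.4K_p) = 12/(2·0.4673) = 12.84, so K_p = 164.8/1.4 = 118.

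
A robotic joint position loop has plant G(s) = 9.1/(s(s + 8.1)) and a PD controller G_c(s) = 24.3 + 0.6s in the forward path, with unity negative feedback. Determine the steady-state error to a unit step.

0

The open loop G_c(s)G(s) has a pole at the origin (type 1), so the static position error constant is infinite and e_ss = 1/(1+∞) = 0.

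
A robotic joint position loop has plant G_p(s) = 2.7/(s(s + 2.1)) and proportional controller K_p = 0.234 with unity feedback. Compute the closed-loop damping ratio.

ζ = 1.32

The closed-loop denominator is s(s+2.1) + 0.234·2.7 = s² + 2.1s + 0.6318.
So ω_n² = 0.6318 ⇒ ω_n = 0.7949 rad/s, and ζ = 2.1/(2ω_n) = 1.32.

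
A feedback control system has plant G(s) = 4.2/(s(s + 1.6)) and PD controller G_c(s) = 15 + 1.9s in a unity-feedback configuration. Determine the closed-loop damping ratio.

Forward path: (15 + 1.9s)·4.2/(s(s+1.6)). The closed-loop characteristic equation is s² + (1.6 + 4.2·1.9)s + 4.2·15 = 0.
That is s² + 9.58s + 63 = 0, so ω_n = 7.937 rad/s and ζ = 9.58/(2·7.937) = 0.6035.

ζ = 0.603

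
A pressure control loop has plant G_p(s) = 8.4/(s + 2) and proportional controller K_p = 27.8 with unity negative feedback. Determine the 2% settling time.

T_s ≈ 0.017 s

Closed-loop transfer function: T(s) = K_p·G_p(s)/(1 + K_p·G_p(s)) = 233.5/(s + 2 + 233.5) = 233.5/(s + 235.5).
Time constant τ = 1/235.5 = 0.004246 s, so the 2% settling time is about 4τ = 0.017 s.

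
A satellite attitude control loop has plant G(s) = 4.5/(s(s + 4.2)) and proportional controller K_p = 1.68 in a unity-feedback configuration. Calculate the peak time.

Closed-loop characteristic equation: s² + 4.2s + 7.56 = 0, so ω_n = 2.75 rad/s and ζ = 4.2/(2·2.75) = 0.7638.
Damped frequency ω_d = ω_n√(1−ζ²) = 1.775 rad/s, so peak time T_p = π/ω_d = 1.77 s.

T_p = 1.77 s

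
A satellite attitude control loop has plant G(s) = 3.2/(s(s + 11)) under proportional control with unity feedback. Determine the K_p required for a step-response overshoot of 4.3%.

From %OS = 100·exp(−πζ/√(1−ζ²)) = 4.3%, ζ = −ln(0.043)/√(π²+ln²(0.043)) = 0.7077.
Characteristic equation s² + 11s + 3.2K_p = 0 gives ζ = 11/(2√(3.2K_p)).
Setting ζ = 0.7077: √(3.2K_p) = 11/(2·0.7077) = 7.772, so K_p = 60.4/3.2 = 18.9.

K_p = 18.9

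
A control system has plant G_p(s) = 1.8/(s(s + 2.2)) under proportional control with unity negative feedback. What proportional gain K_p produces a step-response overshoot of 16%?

From %OS = 100·exp(−πζ/√(1−ζ²)) = 16%, ζ = −ln(0.16)/√(π²+ln²(0.16)) = 0.5039.
Characteristic equation s² + 2.2s + 1.8K_p = 0 gives ζ = 2.2/(2√(1.8K_p)).
Setting ζ = 0.5039: √(1.8K_p) = 2.2/(2·0.5039) = 2.183, so K_p = 4.766/1.8 = 2.65.

K_p = 2.65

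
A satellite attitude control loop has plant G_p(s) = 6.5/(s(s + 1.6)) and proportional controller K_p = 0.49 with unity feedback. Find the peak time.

From 1 + K_pG_p(s) = 0: s² + 1.6s + 3.185 = 0 ⇒ ω_n = 1.785, ζ = 0.4483.
Damped frequency ω_d = ω_n√(1−ζ²) = 1.595 rad/s, so peak time T_p = π/ω_d = 1.97 s.

T_p = 1.97 s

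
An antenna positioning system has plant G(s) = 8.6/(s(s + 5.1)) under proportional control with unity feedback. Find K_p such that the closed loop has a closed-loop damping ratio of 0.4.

Closed-loop characteristic equation: s² + 5.1s + K_p·8.6 = 0.
So ω_n = √(8.6K_p) and 2ζω_n = 5.1, giving ζ = 5.1/(2√(8.6K_p)).
Setting ζ = 0.4: √(8.6K_p) = 5.1/(2·0.4) = 6.375, so K_p = 40.64/8.6 = 4.73.

K_p = 4.73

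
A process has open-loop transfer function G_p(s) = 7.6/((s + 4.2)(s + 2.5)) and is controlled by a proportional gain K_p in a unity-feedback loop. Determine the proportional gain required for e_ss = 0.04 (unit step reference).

The loop is type 0, so e_ss(step) = 1/(1 + K_pos) with K_pos = K_p·G_p(0).
G_p(0) = 0.7238. Require 1/(1 + K_p·0.7238) = 0.04, so 1 + 0.7238·K_p = 25.
K_p = (25 − 1)/0.7238 = 33.2.

K_p = 33.2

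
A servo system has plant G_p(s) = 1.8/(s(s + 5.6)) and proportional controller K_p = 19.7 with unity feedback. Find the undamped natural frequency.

With unity feedback the closed-loop characteristic equation is s² + 5.6s + 19.7·1.8 = s² + 5.6s + 35.46 = 0.
So ω_n² = 35.46 ⇒ ω_n = 5.955 rad/s, and ζ = 5.6/(2ω_n) = 0.47.

ω_n = 5.95 rad/s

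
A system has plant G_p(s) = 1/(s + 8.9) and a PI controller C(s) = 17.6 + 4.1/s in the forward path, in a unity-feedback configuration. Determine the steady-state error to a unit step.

The open loop C(s)G_p(s) has a pole at the origin (type 1), so the static position error constant is infinite and e_ss = 1/(1+∞) = 0.

0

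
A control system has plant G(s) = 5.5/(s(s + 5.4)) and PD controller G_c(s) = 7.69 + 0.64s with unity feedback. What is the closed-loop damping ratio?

ζ = 0.686

Forward path: (7.69 + 0.64s)·5.5/(s(s+5.4)). The closed-loop characteristic equation is s² + (5.4 + 5.5·0.64)s + 5.5·7.69 = 0.
That is s² + 8.92s + 42.3 = 0, so ω_n = 6.503 rad/s and ζ = 8.92/(2·6.503) = 0.6858.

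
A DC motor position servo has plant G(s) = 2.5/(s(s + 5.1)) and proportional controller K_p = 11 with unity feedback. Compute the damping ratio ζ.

ζ = 0.486

The closed-loop denominator is s(s+5.1) + 11·2.5 = s² + 5.1s + 27.5.
Matching s² + 2ζω_n s + ω_n²: ω_n = √27.5 = 5.244 rad/s and 2ζω_n = 5.1, so ζ = 5.1/(2·5.244) = 0.486.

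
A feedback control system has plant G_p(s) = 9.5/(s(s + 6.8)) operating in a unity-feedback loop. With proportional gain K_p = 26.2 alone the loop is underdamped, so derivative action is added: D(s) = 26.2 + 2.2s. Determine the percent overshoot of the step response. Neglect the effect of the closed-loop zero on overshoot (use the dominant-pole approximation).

Forward path: (26.2 + 2.2s)·9.5/(s(s+6.8)). The closed-loop characteristic equation is s² + (6.8 + 9.5·2.2)s + 9.5·26.2 = 0.
That is s² + 27.7s + 248.9 = 0, so ω_n = 15.78 rad/s and ζ = 27.7/(2·15.78) = 0.8779.
%OS = 100·exp(−πζ/√(1−ζ²)) = 0.315%.

0.315%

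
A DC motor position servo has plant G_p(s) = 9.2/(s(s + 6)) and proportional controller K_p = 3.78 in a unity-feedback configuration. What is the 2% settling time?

From 1 + K_pG_p(s) = 0: s² + 6s + 34.78 = 0 ⇒ ω_n = 5.897, ζ = 0.5087.
2% settling time T_s ≈ 4/(ζω_n) = 4/3 = 1.33 s.

T_s ≈ 1.33 s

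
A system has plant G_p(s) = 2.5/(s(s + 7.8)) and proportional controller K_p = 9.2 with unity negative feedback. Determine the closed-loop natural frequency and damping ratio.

ω_n = 4.8 rad/s, ζ = 0.813

The closed-loop denominator is s(s+7.8) + 9.2·2.5 = s² + 7.8s + 23.
Matching s² + 2ζω_n s + ω_n²: ω_n = √23 = 4.796 rad/s and 2ζω_n = 7.8, so ζ = 7.8/(2·4.796) = 0.813.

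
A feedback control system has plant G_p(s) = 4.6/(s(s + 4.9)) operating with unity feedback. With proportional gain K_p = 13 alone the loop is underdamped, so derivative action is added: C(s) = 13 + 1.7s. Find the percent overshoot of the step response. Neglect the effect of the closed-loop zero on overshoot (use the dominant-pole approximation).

Forward path: (13 + 1.7s)·4.6/(s(s+4.9)). The closed-loop characteristic equation is s² + (4.9 + 4.6·1.7)s + 4.6·13 = 0.
That is s² + 12.72s + 59.8 = 0, so ω_n = 7.733 rad/s and ζ = 12.72/(2·7.733) = 0.8224.
%OS = 100·exp(−πζ/√(1−ζ²)) = 1.07%.

1.07%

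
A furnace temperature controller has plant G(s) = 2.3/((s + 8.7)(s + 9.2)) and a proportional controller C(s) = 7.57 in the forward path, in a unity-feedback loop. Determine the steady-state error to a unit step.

The loop is type 0. Static position error constant K_pos = C(0)·G(0) = 7.57·0.02874 = 0.2175.
Steady-state error to a unit step: e_ss = 1/(1+K_pos) = 1/1.218 = 0.821.

0.821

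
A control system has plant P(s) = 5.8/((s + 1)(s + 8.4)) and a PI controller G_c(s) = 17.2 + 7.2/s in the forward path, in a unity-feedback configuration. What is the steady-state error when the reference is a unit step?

The open loop G_c(s)P(s) has a pole at the origin (type 1), so the static position error constant is infinite and e_ss = 1/(1+∞) = 0.

0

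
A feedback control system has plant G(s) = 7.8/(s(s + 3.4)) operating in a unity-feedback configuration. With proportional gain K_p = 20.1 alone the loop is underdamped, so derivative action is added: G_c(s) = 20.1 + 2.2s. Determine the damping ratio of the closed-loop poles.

Forward path: (20.1 + 2.2s)·7.8/(s(s+3.4)). The closed-loop characteristic equation is s² + (3.4 + 7.8·2.2)s + 7.8·20.1 = 0.
That is s² + 20.56s + 156.8 = 0, so ω_n = 12.52 rad/s and ζ = 20.56/(2·12.52) = 0.821.

ζ = 0.821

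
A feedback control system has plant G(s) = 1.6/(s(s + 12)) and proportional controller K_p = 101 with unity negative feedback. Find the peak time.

T_p = 0.28 s

From 1 + K_pG(s) = 0: s² + 12s + 161.6 = 0 ⇒ ω_n = 12.71, ζ = 0.472.
Damped frequency ω_d = ω_n√(1−ζ²) = 11.21 rad/s, so peak time T_p = π/ω_d = 0.28 s.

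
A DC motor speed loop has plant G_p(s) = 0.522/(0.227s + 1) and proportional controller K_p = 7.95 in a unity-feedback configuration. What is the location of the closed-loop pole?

Closed loop: T(s) = K_p·G_p/(1+K_p·G_p) = 4.15/(0.227s + 1 + 4.15), with pole at s = −(1 + 4.15)/0.227 = −22.69.

s = -22.69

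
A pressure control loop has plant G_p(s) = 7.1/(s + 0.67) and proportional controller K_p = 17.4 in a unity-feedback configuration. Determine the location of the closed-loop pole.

s = -124.2

Closed-loop transfer function: T(s) = K_p·G_p(s)/(1 + K_p·G_p(s)) = 123.5/(s + 0.67 + 123.5) = 123.5/(s + 124.2).
The closed-loop pole is at s = −124.2.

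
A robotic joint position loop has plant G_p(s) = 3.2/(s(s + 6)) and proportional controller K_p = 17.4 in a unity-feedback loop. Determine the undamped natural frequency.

ω_n = 7.46 rad/s

1 + K_p·G_p(s) = 0 gives s² + 6s + 55.68 = 0.
Matching s² + 2ζω_n s + ω_n²: ω_n = √55.68 = 7.462 rad/s and 2ζω_n = 6, so ζ = 6/(2·7.462) = 0.402.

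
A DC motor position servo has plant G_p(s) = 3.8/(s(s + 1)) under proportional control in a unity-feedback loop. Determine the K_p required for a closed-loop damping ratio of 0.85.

Closed-loop characteristic equation: s² + 1s + K_p·3.8 = 0.
So ω_n = √(3.8K_p) and 2ζω_n = 1, giving ζ = 1/(2√(3.8K_p)).
Setting ζ = 0.85: √(3.8K_p) = 1/(2·0.85) = 0.5882, so K_p = 0.346/3.8 = 0.0911.

K_p = 0.0911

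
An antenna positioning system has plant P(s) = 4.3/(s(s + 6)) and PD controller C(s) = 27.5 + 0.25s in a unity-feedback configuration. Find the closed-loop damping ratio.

Forward path: (27.5 + 0.25s)·4.3/(s(s+6)). The closed-loop characteristic equation is s² + (6 + 4.3·0.25)s + 4.3·27.5 = 0.
That is s² + 7.075s + 118.2 = 0, so ω_n = 10.87 rad/s and ζ = 7.075/(2·10.87) = 0.3253.

ζ = 0.325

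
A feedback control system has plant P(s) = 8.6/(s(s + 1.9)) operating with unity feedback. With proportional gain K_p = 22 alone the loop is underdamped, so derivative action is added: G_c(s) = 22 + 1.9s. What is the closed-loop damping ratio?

ζ = 0.663

Forward path: (22 + 1.9s)·8.6/(s(s+1.9)). The closed-loop characteristic equation is s² + (1.9 + 8.6·1.9)s + 8.6·22 = 0.
That is s² + 18.24s + 189.2 = 0, so ω_n = 13.75 rad/s and ζ = 18.24/(2·13.75) = 0.663.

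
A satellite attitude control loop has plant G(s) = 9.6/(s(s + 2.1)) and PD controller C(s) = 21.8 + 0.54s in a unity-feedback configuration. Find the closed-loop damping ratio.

ζ = 0.252

Forward path: (21.8 + 0.54s)·9.6/(s(s+2.1)). The closed-loop characteristic equation is s² + (2.1 + 9.6·0.54)s + 9.6·21.8 = 0.
That is s² + 7.284s + 209.3 = 0, so ω_n = 14.47 rad/s and ζ = 7.284/(2·14.47) = 0.2518.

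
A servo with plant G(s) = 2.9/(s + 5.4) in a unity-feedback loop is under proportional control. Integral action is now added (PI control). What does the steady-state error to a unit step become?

0

Adding integral action puts a pole at s = 0 in the forward path, raising the system type to 1; a type-1 loop has zero steady-state error to a step.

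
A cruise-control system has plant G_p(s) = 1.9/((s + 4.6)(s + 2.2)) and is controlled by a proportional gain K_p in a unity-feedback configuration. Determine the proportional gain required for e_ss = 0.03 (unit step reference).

The loop is type 0, so e_ss(step) = 1/(1 + K_pos) with K_pos = K_p·G_p(0).
G_p(0) = 0.1877. Require 1/(1 + K_p·0.1877) = 0.03, so 1 + 0.1877·K_p = 33.33.
K_p = (33.33 − 1)/0.1877 = 172.

K_p = 172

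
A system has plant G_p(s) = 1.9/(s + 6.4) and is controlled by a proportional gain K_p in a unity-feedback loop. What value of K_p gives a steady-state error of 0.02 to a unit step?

K_p = 165

Steady-state error for a unit step on this type-0 loop is 1/(1 + K_p·G_p(0)).
G_p(0) = 0.2969. Require 1/(1 + K_p·0.2969) = 0.02, so 1 + 0.2969·K_p = 50.
K_p = (50 − 1)/0.2969 = 165.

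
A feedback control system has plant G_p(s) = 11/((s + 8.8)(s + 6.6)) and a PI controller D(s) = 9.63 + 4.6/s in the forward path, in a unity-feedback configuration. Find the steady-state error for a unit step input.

The open loop D(s)G_p(s) has a pole at the origin (type 1), so the static position error constant is infinite and e_ss = 1/(1+∞) = 0.

0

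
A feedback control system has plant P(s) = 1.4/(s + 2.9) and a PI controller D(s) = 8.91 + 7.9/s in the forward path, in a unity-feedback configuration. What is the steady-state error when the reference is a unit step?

The open loop D(s)P(s) has a pole at the origin (type 1), so the static position error constant is infinite and e_ss = 1/(1+∞) = 0.

0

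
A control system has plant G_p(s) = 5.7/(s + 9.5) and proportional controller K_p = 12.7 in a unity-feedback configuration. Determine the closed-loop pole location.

s = -81.89

Closed-loop transfer function: T(s) = K_p·G_p(s)/(1 + K_p·G_p(s)) = 72.39/(s + 9.5 + 72.39) = 72.39/(s + 81.89).
The closed-loop pole is at s = −81.89.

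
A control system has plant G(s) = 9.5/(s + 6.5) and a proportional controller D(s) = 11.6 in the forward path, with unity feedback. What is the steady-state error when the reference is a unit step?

0.0557

The loop is type 0. Static position error constant K_pos = D(0)·G(0) = 11.6·1.462 = 16.95.
Steady-state error to a unit step: e_ss = 1/(1+K_pos) = 1/17.95 = 0.0557.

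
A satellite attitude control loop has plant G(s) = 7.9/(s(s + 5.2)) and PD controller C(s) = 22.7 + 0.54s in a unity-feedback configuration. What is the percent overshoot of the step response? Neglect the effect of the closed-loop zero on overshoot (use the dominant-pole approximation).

Forward path: (22.7 + 0.54s)·7.9/(s(s+5.2)). The closed-loop characteristic equation is s² + (5.2 + 7.9·0.54)s + 7.9·22.7 = 0.
That is s² + 9.466s + 179.3 = 0, so ω_n = 13.39 rad/s and ζ = 9.466/(2·13.39) = 0.3534.
%OS = 100·exp(−πζ/√(1−ζ²)) = 30.5%.

30.5%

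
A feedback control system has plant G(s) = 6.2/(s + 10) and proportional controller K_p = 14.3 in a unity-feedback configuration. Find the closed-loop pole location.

Closed-loop transfer function: T(s) = K_p·G(s)/(1 + K_p·G(s)) = 88.66/(s + 10 + 88.66) = 88.66/(s + 98.66).
The closed-loop pole is at s = −98.66.

s = -98.66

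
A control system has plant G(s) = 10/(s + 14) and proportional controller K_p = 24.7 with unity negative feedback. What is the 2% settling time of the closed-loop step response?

T_s ≈ 0.0153 s

Closed-loop transfer function: T(s) = K_p·G(s)/(1 + K_p·G(s)) = 247/(s + 14 + 247) = 247/(s + 261).
Time constant τ = 1/261 = 0.003831 s, so the 2% settling time is about 4τ = 0.0153 s.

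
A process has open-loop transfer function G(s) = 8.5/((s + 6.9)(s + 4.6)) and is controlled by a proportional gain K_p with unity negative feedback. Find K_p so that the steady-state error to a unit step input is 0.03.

K_p = 121

The loop is type 0, so e_ss(step) = 1/(1 + K_pos) with K_pos = K_p·G(0).
G(0) = 0.2678. Require 1/(1 + K_p·0.2678) = 0.03, so 1 + 0.2678·K_p = 33.33.
K_p = (33.33 − 1)/0.2678 = 121.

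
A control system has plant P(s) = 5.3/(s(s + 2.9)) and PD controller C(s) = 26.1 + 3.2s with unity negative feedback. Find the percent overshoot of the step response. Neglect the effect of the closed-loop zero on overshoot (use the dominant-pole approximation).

Forward path: (26.1 + 3.2s)·5.3/(s(s+2.9)). The closed-loop characteristic equation is s² + (2.9 + 5.3·3.2)s + 5.3·26.1 = 0.
That is s² + 19.86s + 138.3 = 0, so ω_n = 11.76 rad/s and ζ = 19.86/(2·11.76) = 0.8443.
%OS = 100·exp(−πζ/√(1−ζ²)) = 0.709%.

0.709%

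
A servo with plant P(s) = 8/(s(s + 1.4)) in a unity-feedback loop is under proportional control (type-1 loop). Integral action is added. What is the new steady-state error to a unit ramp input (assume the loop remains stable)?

0

The integrator raises the loop to type 2, so K_v → ∞ and e_ss to a ramp is zero.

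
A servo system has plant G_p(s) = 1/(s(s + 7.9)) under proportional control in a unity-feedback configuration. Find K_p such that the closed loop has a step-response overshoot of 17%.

From %OS = 100·exp(−πζ/√(1−ζ²)) = 17%, ζ = −ln(0.17)/√(π²+ln²(0.17)) = 0.4913.
Characteristic equation s² + 7.9s + 1K_p = 0 gives ζ = 7.9/(2√(1K_p)).
Setting ζ = 0.4913: √(1K_p) = 7.9/(2·0.4913) = 8.04, so K_p = 64.65/1 = 64.6.

K_p = 64.6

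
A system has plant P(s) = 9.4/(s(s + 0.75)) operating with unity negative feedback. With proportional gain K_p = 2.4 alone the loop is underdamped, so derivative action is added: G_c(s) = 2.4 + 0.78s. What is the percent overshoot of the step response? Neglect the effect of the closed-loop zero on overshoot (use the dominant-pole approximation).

0.618%

Forward path: (2.4 + 0.78s)·9.4/(s(s+0.75)). The closed-loop characteristic equation is s² + (0.75 + 9.4·0.78)s + 9.4·2.4 = 0.
That is s² + 8.082s + 22.56 = 0, so ω_n = 4.75 rad/s and ζ = 8.082/(2·4.75) = 0.8508.
%OS = 100·exp(−πζ/√(1−ζ²)) = 0.618%.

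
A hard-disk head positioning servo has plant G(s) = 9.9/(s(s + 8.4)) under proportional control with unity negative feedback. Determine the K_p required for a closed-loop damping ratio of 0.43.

Closed-loop characteristic equation: s² + 8.4s + K_p·9.9 = 0.
So ω_n = √(9.9K_p) and 2ζω_n = 8.4, giving ζ = 8.4/(2√(9.9K_p)).
Setting ζ = 0.43: √(9.9K_p) = 8.4/(2·0.43) = 9.767, so K_p = 95.4/9.9 = 9.64.

K_p = 9.64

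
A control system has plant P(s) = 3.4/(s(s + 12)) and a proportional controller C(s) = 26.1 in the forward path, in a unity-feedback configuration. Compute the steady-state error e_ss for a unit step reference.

The open loop C(s)P(s) has a pole at the origin (type 1), so the static position error constant is infinite and e_ss = 1/(1+∞) = 0.

0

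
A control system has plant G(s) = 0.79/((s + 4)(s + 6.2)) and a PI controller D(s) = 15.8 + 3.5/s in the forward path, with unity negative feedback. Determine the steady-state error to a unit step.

0

The open loop D(s)G(s) has a pole at the origin (type 1), so the static position error constant is infinite and e_ss = 1/(1+∞) = 0.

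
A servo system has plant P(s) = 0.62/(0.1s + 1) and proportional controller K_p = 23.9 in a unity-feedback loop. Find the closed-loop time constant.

τ = 0.00632 s

Closed loop: T(s) = K_p·P/(1+K_p·P) = 14.82/(0.1s + 1 + 14.82), with pole at s = −(1 + 14.82)/0.1 = −158.2.
Closed-loop time constant τ = 1/158.2 = 0.00632 s.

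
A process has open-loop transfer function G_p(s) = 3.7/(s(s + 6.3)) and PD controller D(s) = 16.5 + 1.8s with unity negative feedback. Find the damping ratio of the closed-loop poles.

ζ = 0.829

Forward path: (16.5 + 1.8s)·3.7/(s(s+6.3)). The closed-loop characteristic equation is s² + (6.3 + 3.7·1.8)s + 3.7·16.5 = 0.
That is s² + 12.96s + 61.05 = 0, so ω_n = 7.813 rad/s and ζ = 12.96/(2·7.813) = 0.8293.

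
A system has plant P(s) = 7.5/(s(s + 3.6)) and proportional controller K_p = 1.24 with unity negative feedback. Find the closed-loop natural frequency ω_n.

1 + K_p·P(s) = 0 gives s² + 3.6s + 9.3 = 0.
Matching s² + 2ζω_n s + ω_n²: ω_n = √9.3 = 3.05 rad/s and 2ζω_n = 3.6, so ζ = 3.6/(2·3.05) = 0.59.

ω_n = 3.05 rad/s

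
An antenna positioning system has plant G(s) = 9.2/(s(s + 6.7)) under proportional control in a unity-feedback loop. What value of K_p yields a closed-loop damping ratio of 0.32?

K_p = 11.9

Closed-loop characteristic equation: s² + 6.7s + K_p·9.2 = 0.
So ω_n = √(9.2K_p) and 2ζω_n = 6.7, giving ζ = 6.7/(2√(9.2K_p)).
Setting ζ = 0.32: √(9.2K_p) = 6.7/(2·0.32) = 10.47, so K_p = 109.6/9.2 = 11.9.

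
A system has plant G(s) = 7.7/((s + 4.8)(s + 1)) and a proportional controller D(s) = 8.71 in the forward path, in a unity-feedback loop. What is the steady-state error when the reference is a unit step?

0.0668

The loop is type 0. Static position error constant K_pos = D(0)·G(0) = 8.71·1.604 = 13.97.
Steady-state error to a unit step: e_ss = 1/(1+K_pos) = 1/14.97 = 0.0668.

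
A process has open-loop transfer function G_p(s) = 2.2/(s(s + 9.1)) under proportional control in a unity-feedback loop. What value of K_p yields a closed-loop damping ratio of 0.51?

Closed-loop characteristic equation: s² + 9.1s + K_p·2.2 = 0.
So ω_n = √(2.2K_p) and 2ζω_n = 9.1, giving ζ = 9.1/(2√(2.2K_p)).
Setting ζ = 0.51: √(2.2K_p) = 9.1/(2·0.51) = 8.922, so K_p = 79.59/2.2 = 36.2.

K_p = 36.2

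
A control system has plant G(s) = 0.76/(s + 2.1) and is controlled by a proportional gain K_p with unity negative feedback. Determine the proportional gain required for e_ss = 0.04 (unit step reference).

K_p = 66.3

Steady-state error for a unit step on this type-0 loop is 1/(1 + K_p·G(0)).
G(0) = 0.3619. Require 1/(1 + K_p·0.3619) = 0.04, so 1 + 0.3619·K_p = 25.
K_p = (25 − 1)/0.3619 = 66.3.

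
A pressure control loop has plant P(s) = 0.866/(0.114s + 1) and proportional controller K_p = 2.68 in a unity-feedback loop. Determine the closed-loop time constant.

Closed loop: T(s) = K_p·P/(1+K_p·P) = 2.321/(0.114s + 1 + 2.321), with pole at s = −(1 + 2.321)/0.114 = −29.13.
Closed-loop time constant τ = 1/29.13 = 0.0343 s.

τ = 0.0343 s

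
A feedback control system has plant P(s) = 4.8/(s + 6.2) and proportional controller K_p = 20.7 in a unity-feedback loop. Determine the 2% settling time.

T_s ≈ 0.0379 s

Closed-loop transfer function: T(s) = K_p·P(s)/(1 + K_p·P(s)) = 99.36/(s + 6.2 + 99.36) = 99.36/(s + 105.6).
Time constant τ = 1/105.6 = 0.009473 s, so the 2% settling time is about 4τ = 0.0379 s.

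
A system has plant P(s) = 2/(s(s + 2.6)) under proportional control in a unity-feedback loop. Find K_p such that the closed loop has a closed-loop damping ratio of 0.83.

Closed-loop characteristic equation: s² + 2.6s + K_p·2 = 0.
So ω_n = √(2K_p) and 2ζω_n = 2.6, giving ζ = 2.6/(2√(2K_p)).
Setting ζ = 0.83: √(2K_p) = 2.6/(2·0.83) = 1.566, so K_p = 2.453/2 = 1.23.

K_p = 1.23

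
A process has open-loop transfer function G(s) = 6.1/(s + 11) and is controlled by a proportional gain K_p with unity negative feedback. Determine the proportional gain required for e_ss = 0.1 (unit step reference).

K_p = 16.2

Steady-state error for a unit step on this type-0 loop is 1/(1 + K_p·G(0)).
G(0) = 0.5545. Require 1/(1 + K_p·0.5545) = 0.1, so 1 + 0.5545·K_p = 10.
K_p = (10 − 1)/0.5545 = 16.2.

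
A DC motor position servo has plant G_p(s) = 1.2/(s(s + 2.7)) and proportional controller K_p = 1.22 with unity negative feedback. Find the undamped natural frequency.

ω_n = 1.21 rad/s

With unity feedback the closed-loop characteristic equation is s² + 2.7s + 1.22·1.2 = s² + 2.7s + 1.464 = 0.
Matching s² + 2ζω_n s + ω_n²: ω_n = √1.464 = 1.21 rad/s and 2ζω_n = 2.7, so ζ = 2.7/(2·1.21) = 1.12.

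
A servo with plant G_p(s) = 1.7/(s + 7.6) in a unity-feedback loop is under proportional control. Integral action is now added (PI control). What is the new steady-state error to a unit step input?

0

The integrator makes K_pos = lim_{s→0} C(s)G(s) infinite, so e_ss = 1/(1+K_pos) = 0.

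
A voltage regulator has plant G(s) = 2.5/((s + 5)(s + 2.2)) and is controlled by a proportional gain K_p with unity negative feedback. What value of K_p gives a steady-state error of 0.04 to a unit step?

K_p = 106

Steady-state error for a unit step on this type-0 loop is 1/(1 + K_p·G(0)).
G(0) = 0.2273. Require 1/(1 + K_p·0.2273) = 0.04, so 1 + 0.2273·K_p = 25.
K_p = (25 − 1)/0.2273 = 106.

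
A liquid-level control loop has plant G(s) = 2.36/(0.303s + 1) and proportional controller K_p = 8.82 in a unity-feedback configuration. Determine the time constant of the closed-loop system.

τ = 0.0139 s

Closed loop: T(s) = K_p·G/(1+K_p·G) = 20.82/(0.303s + 1 + 20.82), with pole at s = −(1 + 20.82)/0.303 = −72.
Closed-loop time constant τ = 1/72 = 0.0139 s.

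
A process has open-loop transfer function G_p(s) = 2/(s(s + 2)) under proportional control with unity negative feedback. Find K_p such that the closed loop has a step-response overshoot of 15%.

From %OS = 100·exp(−πζ/√(1−ζ²)) = 15%, ζ = −ln(0.15)/√(π²+ln²(0.15)) = 0.5169.
Characteristic equation s² + 2s + 2K_p = 0 gives ζ = 2/(2√(2K_p)).
Setting ζ = 0.5169: √(2K_p) = 2/(2·0.5169) = 1.934, so K_p = 3.742/2 = 1.87.

K_p = 1.87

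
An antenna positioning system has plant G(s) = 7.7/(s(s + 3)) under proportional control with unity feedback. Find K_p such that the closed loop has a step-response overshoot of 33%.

K_p = 2.64

From %OS = 100·exp(−πζ/√(1−ζ²)) = 33%, ζ = −ln(0.33)/√(π²+ln²(0.33)) = 0.3328.
Characteristic equation s² + 3s + 7.7K_p = 0 gives ζ = 3/(2√(7.7K_p)).
Setting ζ = 0.3328: √(7.7K_p) = 3/(2·0.3328) = 4.507, so K_p = 20.32/7.7 = 2.64.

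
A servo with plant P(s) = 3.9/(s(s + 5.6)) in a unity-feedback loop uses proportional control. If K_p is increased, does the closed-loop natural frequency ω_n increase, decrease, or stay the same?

increase

ω_n = √(3.9·K_p), which grows with K_p.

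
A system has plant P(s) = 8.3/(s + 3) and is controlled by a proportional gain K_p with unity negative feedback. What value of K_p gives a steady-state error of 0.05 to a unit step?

K_p = 6.87

The loop is type 0, so e_ss(step) = 1/(1 + K_pos) with K_pos = K_p·P(0).
P(0) = 2.767. Require 1/(1 + K_p·2.767) = 0.05, so 1 + 2.767·K_p = 20.
K_p = (20 − 1)/2.767 = 6.87.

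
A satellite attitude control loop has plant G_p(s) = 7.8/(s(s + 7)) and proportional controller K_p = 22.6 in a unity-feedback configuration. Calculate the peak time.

From 1 + K_pG_p(s) = 0: s² + 7s + 176.3 = 0 ⇒ ω_n = 13.28, ζ = 0.2636.
Damped frequency ω_d = ω_n√(1−ζ²) = 12.81 rad/s, so peak time T_p = π/ω_d = 0.245 s.

T_p = 0.245 s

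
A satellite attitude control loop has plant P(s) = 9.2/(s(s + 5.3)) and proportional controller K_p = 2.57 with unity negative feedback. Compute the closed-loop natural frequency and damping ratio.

ω_n = 4.86 rad/s, ζ = 0.545

The closed-loop denominator is s(s+5.3) + 2.57·9.2 = s² + 5.3s + 23.64.
So ω_n² = 23.64 ⇒ ω_n = 4.863 rad/s, and ζ = 5.3/(2ω_n) = 0.545.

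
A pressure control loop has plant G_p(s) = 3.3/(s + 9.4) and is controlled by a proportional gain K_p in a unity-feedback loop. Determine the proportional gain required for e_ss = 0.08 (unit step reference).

K_p = 32.8

For a type-0 loop with proportional control, e_ss = 1/(1 + K_p·G_p(0)).
G_p(0) = 0.3511. Require 1/(1 + K_p·0.3511) = 0.08, so 1 + 0.3511·K_p = 12.5.
K_p = (12.5 − 1)/0.3511 = 32.8.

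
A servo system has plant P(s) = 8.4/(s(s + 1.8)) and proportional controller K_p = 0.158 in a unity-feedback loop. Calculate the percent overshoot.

From 1 + K_pP(s) = 0: s² + 1.8s + 1.327 = 0 ⇒ ω_n = 1.152, ζ = 0.7812.
%OS = 100·exp(−πζ/√(1−ζ²)) = 100·exp(−π·0.7812/√0.3897) = 1.96%.

1.96%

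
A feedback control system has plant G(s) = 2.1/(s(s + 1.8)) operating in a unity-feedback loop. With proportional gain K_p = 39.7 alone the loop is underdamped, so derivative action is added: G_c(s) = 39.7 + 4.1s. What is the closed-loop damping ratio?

Forward path: (39.7 + 4.1s)·2.1/(s(s+1.8)). The closed-loop characteristic equation is s² + (1.8 + 2.1·4.1)s + 2.1·39.7 = 0.
That is s² + 10.41s + 83.37 = 0, so ω_n = 9.131 rad/s and ζ = 10.41/(2·9.131) = 0.5701.

ζ = 0.57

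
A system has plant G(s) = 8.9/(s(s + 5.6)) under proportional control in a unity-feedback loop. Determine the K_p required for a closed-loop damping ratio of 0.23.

K_p = 16.7

Closed-loop characteristic equation: s² + 5.6s + K_p·8.9 = 0.
So ω_n = √(8.9K_p) and 2ζω_n = 5.6, giving ζ = 5.6/(2√(8.9K_p)).
Setting ζ = 0.23: √(8.9K_p) = 5.6/(2·0.23) = 12.17, so K_p = 148.2/8.9 = 16.7.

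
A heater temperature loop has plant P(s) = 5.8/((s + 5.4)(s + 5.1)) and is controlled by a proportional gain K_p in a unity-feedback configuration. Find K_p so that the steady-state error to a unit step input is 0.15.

For a type-0 loop with proportional control, e_ss = 1/(1 + K_p·P(0)).
P(0) = 0.2106. Require 1/(1 + K_p·0.2106) = 0.15, so 1 + 0.2106·K_p = 6.667.
K_p = (6.667 − 1)/0.2106 = 26.9.

K_p = 26.9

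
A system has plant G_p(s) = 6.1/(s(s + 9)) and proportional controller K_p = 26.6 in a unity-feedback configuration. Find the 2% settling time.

T_s ≈ 0.889 s

From 1 + K_pG_p(s) = 0: s² + 9s + 162.3 = 0 ⇒ ω_n = 12.74, ζ = 0.3533.
2% settling time T_s ≈ 4/(ζω_n) = 4/4.5 = 0.889 s.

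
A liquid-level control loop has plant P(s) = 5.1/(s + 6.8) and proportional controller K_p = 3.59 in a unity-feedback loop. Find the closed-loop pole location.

s = -25.11

Closed-loop transfer function: T(s) = K_p·P(s)/(1 + K_p·P(s)) = 18.31/(s + 6.8 + 18.31) = 18.31/(s + 25.11).
The closed-loop pole is at s = −25.11.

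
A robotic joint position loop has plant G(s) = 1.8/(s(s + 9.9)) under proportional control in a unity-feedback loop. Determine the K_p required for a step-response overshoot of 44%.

From %OS = 100·exp(−πζ/√(1−ζ²)) = 44%, ζ = −ln(0.44)/√(π²+ln²(0.44)) = 0.2528.
Characteristic equation s² + 9.9s + 1.8K_p = 0 gives ζ = 9.9/(2√(1.8K_p)).
Setting ζ = 0.2528: √(1.8K_p) = 9.9/(2·0.2528) = 19.58, so K_p = 383.3/1.8 = 213.

K_p = 213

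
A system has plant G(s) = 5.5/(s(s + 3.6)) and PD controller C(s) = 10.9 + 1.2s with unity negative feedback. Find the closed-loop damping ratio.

Forward path: (10.9 + 1.2s)·5.5/(s(s+3.6)). The closed-loop characteristic equation is s² + (3.6 + 5.5·1.2)s + 5.5·10.9 = 0.
That is s² + 10.2s + 59.95 = 0, so ω_n = 7.743 rad/s and ζ = 10.2/(2·7.743) = 0.6587.

ζ = 0.659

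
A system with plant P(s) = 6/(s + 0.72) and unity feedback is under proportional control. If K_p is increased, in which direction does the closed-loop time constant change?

decrease

Closed-loop pole is at s = −(0.72+K_p·6); larger K_p moves it further left, so τ = 1/(0.72+K_p·6) decreases.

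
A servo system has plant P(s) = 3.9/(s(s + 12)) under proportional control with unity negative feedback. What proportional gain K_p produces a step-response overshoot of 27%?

K_p = 62.4

From %OS = 100·exp(−πζ/√(1−ζ²)) = 27%, ζ = −ln(0.27)/√(π²+ln²(0.27)) = 0.3847.
Characteristic equation s² + 12s + 3.9K_p = 0 gives ζ = 12/(2√(3.9K_p)).
Setting ζ = 0.3847: √(3.9K_p) = 12/(2·0.3847) = 15.6, so K_p = 243.3/3.9 = 62.4.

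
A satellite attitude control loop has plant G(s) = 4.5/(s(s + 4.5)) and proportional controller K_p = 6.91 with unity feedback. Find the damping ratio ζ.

ζ = 0.403

With unity feedback the closed-loop characteristic equation is s² + 4.5s + 6.91·4.5 = s² + 4.5s + 31.09 = 0.
So ω_n² = 31.09 ⇒ ω_n = 5.576 rad/s, and ζ = 4.5/(2ω_n) = 0.403.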